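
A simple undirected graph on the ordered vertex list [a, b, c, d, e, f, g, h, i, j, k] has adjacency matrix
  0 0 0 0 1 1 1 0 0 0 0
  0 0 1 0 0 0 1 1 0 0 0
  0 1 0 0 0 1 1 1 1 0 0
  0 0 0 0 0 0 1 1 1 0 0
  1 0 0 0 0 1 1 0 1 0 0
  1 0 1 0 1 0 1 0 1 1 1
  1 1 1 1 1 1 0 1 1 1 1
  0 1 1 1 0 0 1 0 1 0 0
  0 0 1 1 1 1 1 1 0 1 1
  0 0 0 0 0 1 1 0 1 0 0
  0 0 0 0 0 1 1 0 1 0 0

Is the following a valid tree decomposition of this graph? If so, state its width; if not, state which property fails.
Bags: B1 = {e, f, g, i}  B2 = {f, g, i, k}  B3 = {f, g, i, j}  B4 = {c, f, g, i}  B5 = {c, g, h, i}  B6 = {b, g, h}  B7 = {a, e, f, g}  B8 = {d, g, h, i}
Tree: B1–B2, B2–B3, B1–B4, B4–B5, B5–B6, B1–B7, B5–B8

No — edge (c,b) lies in no bag.

A tree decomposition must satisfy three properties: every vertex lies in some bag; for every edge, both endpoints lie together in some bag; and for every vertex, the bags containing it form a connected subtree. Here edge (c,b) lies in no bag, so the decomposition is invalid.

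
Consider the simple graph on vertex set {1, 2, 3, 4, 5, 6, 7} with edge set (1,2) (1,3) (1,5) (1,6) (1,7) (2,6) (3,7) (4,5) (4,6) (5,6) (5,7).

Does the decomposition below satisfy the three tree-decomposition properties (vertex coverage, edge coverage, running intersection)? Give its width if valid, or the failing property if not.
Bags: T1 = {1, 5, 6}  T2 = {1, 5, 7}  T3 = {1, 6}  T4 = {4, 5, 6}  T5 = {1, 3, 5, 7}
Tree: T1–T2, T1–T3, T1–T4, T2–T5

No — vertex 2 appears in no bag.

A tree decomposition must satisfy three properties: every vertex lies in some bag; for every edge, both endpoints lie together in some bag; and for every vertex, the bags containing it form a connected subtree. Here vertex 2 appears in no bag, so the decomposition is invalid.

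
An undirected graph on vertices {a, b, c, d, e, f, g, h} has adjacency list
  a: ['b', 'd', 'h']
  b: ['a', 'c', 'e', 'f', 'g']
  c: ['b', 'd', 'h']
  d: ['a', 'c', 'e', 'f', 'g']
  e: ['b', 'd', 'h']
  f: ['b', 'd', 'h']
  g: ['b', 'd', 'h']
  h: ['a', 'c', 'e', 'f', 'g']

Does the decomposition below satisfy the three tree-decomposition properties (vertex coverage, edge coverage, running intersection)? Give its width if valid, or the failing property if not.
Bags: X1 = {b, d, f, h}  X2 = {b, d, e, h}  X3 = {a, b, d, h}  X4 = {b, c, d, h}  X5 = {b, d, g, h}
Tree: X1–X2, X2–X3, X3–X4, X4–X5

Yes; width 3.

Every vertex of G appears in some bag (union = {a, b, c, d, e, f, g, h}); every edge is covered by a bag; and for each vertex v the set of bags containing v is connected in the bag tree. The decomposition is therefore valid. The largest bag has 4 vertices, so the width is 3.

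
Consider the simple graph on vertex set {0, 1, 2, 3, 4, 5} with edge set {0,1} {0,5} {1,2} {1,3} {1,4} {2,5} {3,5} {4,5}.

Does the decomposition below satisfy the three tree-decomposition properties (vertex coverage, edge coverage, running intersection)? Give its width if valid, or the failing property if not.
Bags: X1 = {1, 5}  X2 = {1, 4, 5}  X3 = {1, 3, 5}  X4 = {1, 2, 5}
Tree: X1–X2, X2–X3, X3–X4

No — vertex 0 appears in no bag.

A tree decomposition must satisfy three properties: every vertex lies in some bag; for every edge, both endpoints lie together in some bag; and for every vertex, the bags containing it form a connected subtree. Here vertex 0 appears in no bag, so the decomposition is invalid.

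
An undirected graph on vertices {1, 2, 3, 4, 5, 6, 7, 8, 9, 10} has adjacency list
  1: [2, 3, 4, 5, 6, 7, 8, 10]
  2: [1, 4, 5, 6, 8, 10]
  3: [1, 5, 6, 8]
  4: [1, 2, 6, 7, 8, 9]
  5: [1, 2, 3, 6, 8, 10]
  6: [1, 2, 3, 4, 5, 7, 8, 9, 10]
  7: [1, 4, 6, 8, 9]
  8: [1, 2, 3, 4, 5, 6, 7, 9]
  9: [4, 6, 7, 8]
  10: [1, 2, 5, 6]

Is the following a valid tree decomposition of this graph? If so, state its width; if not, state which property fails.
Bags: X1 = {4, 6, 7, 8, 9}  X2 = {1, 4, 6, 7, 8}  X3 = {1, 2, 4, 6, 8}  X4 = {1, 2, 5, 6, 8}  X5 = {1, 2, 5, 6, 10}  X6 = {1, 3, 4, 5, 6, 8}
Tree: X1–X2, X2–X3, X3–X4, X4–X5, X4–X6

A tree decomposition must satisfy three properties: every vertex lies in some bag; for every edge, both endpoints lie together in some bag; and for every vertex, the bags containing it form a connected subtree. Here bags containing vertex 4 are not connected in the tree, so the decomposition is invalid.

No — bags containing vertex 4 are not connected in the tree.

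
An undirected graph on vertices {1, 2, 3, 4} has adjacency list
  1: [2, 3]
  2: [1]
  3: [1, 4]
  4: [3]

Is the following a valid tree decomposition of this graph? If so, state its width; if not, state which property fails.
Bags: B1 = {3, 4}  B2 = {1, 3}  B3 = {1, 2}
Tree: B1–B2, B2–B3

Every vertex of G appears in some bag (union = {1, 2, 3, 4}); every edge is covered by a bag; and for each vertex v the set of bags containing v is connected in the bag tree. The decomposition is therefore valid. The largest bag has 2 vertices, so the width is 1.

Yes; width 1.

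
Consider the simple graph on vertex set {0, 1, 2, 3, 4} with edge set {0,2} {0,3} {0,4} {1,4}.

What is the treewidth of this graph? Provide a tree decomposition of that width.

The largest bag has 2 vertices, giving width 1; this decomposition certifies tw(G) ≤ 1. G has an edge, so its treewidth is at least 1. Hence tw(G) = 1 exactly.

Treewidth 1.
One such decomposition:
Bags: B1 = {0, 4}  B2 = {0, 2}  B3 = {1, 4}  B4 = {0, 3}
Tree: B1–B2, B1–B3, B2–B4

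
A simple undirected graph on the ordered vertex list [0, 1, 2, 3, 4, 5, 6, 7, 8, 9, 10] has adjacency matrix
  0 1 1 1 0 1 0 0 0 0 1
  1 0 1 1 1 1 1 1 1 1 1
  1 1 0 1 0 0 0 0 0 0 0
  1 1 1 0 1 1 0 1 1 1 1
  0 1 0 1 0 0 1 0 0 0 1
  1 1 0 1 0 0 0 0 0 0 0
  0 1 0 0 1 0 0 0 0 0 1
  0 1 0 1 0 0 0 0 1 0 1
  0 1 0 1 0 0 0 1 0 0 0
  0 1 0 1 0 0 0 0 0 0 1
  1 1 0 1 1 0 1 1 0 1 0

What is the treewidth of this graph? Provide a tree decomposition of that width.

Every bag has size at most 4, so the width is 4 − 1 = 3 and tw(G) ≤ 3. For the lower bound, the 4 vertices {1, 3, 7, 8} are pairwise adjacent, and any tree decomposition puts a clique entirely inside one bag — forcing width ≥ 3. Therefore the treewidth is 3.

Treewidth 3.
One optimal decomposition is:
Bags: B1 = {1, 3, 7, 10}  B2 = {1, 3, 4, 10}  B3 = {0, 1, 3, 10}  B4 = {1, 3, 7, 8}  B5 = {1, 3, 9, 10}  B6 = {0, 1, 2, 3}  B7 = {0, 1, 3, 5}  B8 = {1, 4, 6, 10}
Tree: B1–B2, B1–B3, B1–B4, B3–B5, B3–B6, B6–B7, B2–B8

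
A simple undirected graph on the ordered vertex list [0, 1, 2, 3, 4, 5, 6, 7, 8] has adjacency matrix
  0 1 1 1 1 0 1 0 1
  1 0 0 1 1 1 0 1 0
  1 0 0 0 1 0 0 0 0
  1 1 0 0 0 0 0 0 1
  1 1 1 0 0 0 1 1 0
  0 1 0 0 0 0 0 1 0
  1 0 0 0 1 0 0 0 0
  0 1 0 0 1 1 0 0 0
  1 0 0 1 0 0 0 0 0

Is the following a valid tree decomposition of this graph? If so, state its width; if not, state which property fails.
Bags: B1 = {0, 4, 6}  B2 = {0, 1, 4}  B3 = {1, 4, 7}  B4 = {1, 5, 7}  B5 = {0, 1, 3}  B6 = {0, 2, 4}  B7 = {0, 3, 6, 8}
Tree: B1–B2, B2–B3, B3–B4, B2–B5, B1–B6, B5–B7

No — bags containing vertex 6 are not connected in the tree.

A tree decomposition must satisfy three properties: every vertex lies in some bag; for every edge, both endpoints lie together in some bag; and for every vertex, the bags containing it form a connected subtree. Here bags containing vertex 6 are not connected in the tree, so the decomposition is invalid.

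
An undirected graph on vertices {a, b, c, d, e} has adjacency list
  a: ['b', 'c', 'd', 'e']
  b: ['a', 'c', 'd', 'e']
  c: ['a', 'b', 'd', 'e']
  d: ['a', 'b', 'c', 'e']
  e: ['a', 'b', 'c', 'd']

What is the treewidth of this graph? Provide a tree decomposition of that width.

With just one bag of size 5, the width is 5 − 1 = 4, so tw(G) ≤ 4. Conversely, {a, b, c, d, e} is a clique of size 5, and the vertices of any clique must share a bag in every tree decomposition; so some bag has ≥ 5 vertices and tw(G) ≥ 4. The upper and lower bounds meet at 4, so that is the treewidth.

Treewidth 4.
One optimal decomposition is:
Bags: B1 = {a, b, c, d, e}
Tree: (single bag)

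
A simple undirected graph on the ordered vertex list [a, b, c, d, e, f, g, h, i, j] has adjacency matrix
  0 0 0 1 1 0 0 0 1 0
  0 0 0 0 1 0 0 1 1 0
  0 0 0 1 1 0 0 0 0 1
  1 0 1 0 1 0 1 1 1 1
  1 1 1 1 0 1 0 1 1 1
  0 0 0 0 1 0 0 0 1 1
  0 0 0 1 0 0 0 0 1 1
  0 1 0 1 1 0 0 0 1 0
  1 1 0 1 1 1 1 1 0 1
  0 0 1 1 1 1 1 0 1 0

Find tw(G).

A width-3 tree decomposition is:
Bags: B1 = {d, e, i, j}  B2 = {d, g, i, j}  B3 = {a, d, e, i}  B4 = {c, d, e, j}  B5 = {d, e, h, i}  B6 = {b, e, h, i}  B7 = {e, f, i, j}
Tree: B1–B2, B1–B3, B1–B4, B3–B5, B5–B6, B1–B7
Every bag has size at most 4, so the width is 4 − 1 = 3 and tw(G) ≤ 3. Conversely, {c, d, e, j} is a clique of size 4, and the vertices of any clique must share a bag in every tree decomposition; so some bag has ≥ 4 vertices and tw(G) ≥ 3. Combining the bounds, tw(G) = 3.

3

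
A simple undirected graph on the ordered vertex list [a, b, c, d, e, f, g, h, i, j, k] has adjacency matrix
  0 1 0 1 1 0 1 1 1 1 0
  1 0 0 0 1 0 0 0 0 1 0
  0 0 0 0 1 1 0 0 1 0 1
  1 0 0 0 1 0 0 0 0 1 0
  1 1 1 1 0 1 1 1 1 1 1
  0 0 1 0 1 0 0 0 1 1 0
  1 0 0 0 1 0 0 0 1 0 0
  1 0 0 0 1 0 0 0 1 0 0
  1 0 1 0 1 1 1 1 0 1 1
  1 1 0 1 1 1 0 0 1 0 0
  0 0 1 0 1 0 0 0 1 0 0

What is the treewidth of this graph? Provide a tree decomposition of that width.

The largest bag has 4 vertices, giving width 3; this decomposition certifies tw(G) ≤ 3. On the other hand G contains the 4-clique {a, d, e, j}. A clique must lie in a single bag of any decomposition, so no decomposition can have width below 3. The upper and lower bounds meet at 3, so that is the treewidth.

Treewidth 3.
Bags: B1 = {a, e, i, j}  B2 = {e, f, i, j}  B3 = {a, e, g, i}  B4 = {a, d, e, j}  B5 = {a, e, h, i}  B6 = {a, b, e, j}  B7 = {c, e, f, i}  B8 = {c, e, i, k}
Tree: B1–B2, B1–B3, B1–B4, B3–B5, B1–B6, B2–B7, B7–B8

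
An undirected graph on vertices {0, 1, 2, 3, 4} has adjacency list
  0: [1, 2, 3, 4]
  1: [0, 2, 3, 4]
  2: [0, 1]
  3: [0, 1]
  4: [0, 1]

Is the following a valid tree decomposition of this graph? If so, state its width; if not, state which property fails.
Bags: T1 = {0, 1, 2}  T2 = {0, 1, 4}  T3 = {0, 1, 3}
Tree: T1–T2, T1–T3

Vertex coverage: the bags together contain {0, 1, 2, 3, 4}, the full vertex set. Edge coverage: each edge of G has both endpoints in at least one bag. Running intersection: for every vertex, the bags containing it form a connected subtree. All three properties hold, so this is a valid tree decomposition of width max|bag| − 1 = 2, and hence tw(G) ≤ 2.

Yes; width 2.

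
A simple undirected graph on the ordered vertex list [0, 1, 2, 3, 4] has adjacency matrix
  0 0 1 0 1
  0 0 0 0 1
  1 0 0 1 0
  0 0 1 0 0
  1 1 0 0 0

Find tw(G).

A width-1 tree decomposition is:
Bags: B1 = {1, 4}  B2 = {0, 4}  B3 = {0, 2}  B4 = {2, 3}
Tree: B1–B2, B2–B3, B3–B4
Each bag holds 2 vertices, so the decomposition has width 1, which upper-bounds the treewidth. Since G has at least one edge (e.g. 1–4), it is not an edgeless graph, so tw(G) ≥ 1. Hence tw(G) = 1 exactly.

1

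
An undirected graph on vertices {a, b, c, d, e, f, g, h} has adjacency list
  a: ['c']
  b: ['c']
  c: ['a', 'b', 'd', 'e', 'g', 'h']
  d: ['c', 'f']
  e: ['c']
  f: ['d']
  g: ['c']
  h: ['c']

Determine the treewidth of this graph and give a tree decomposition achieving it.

Every bag has size at most 2, so the width is 2 − 1 = 1 and tw(G) ≤ 1. G has an edge, so its treewidth is at least 1. Combining the bounds, tw(G) = 1.

Treewidth 1.
Bags: B1 = {c, d}  B2 = {c, h}  B3 = {c, e}  B4 = {a, c}  B5 = {c, g}  B6 = {d, f}  B7 = {b, c}
Tree: B1–B2, B1–B3, B3–B4, B1–B5, B1–B6, B1–B7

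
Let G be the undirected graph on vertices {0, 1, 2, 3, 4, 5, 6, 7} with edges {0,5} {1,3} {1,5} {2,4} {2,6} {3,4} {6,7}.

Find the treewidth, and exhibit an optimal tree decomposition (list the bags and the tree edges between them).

Treewidth 1.
Bags: B1 = {6, 7}  B2 = {2, 6}  B3 = {2, 4}  B4 = {3, 4}  B5 = {1, 3}  B6 = {1, 5}  B7 = {0, 5}
Tree: B1–B2, B2–B3, B3–B4, B4–B5, B5–B6, B6–B7

Every bag has size at most 2, so the width is 2 − 1 = 1 and tw(G) ≤ 1. G has an edge, so its treewidth is at least 1. Combining the bounds, tw(G) = 1.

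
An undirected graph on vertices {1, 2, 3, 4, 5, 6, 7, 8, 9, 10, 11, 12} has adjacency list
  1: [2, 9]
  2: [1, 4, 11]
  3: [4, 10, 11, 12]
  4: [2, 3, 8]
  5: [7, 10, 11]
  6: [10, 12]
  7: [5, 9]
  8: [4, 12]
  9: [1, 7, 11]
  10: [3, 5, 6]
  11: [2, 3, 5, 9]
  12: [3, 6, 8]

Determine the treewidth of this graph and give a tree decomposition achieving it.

Each bag holds 4 vertices, so the decomposition has width 3, which upper-bounds the treewidth. For the lower bound: the 4 vertex sets {6,8,12}, {10}, {3}, {2,4,5,11} are disjoint, each induces a connected subgraph, and every pair is joined by at least one edge of G. Contracting each set to a single vertex therefore yields K_{4} as a minor, and since treewidth is minor-monotone, tw(G) ≥ tw(K_{4}) = 3. Combining the bounds, tw(G) = 3.

Treewidth 3.
One optimal decomposition is:
Bags: B1 = {6, 8, 10, 12}  B2 = {3, 8, 10, 12}  B3 = {3, 4, 8, 10}  B4 = {3, 4, 5, 10}  B5 = {3, 4, 5, 11}  B6 = {2, 4, 5, 11}  B7 = {2, 5, 7, 11}  B8 = {2, 7, 9, 11}  B9 = {1, 2, 7, 9}
Tree: B1–B2, B2–B3, B3–B4, B4–B5, B5–B6, B6–B7, B7–B8, B8–B9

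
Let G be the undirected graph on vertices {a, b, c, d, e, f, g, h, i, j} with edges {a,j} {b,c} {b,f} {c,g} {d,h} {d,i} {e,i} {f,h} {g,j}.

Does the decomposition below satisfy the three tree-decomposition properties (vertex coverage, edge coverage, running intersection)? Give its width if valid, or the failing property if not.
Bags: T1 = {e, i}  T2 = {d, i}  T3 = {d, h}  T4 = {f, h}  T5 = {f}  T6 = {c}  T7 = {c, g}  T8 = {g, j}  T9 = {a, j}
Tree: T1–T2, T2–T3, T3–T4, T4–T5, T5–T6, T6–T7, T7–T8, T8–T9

A tree decomposition must satisfy three properties: every vertex lies in some bag; for every edge, both endpoints lie together in some bag; and for every vertex, the bags containing it form a connected subtree. Here vertex b appears in no bag, so the decomposition is invalid.

No — vertex b appears in no bag.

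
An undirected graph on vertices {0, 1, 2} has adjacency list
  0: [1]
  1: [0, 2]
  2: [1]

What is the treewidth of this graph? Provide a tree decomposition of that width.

The largest bag has 2 vertices, giving width 1; this decomposition certifies tw(G) ≤ 1. Since G has at least one edge (e.g. 1–2), it is not an edgeless graph, so tw(G) ≥ 1. Hence tw(G) = 1 exactly.

Treewidth 1.
One optimal decomposition is:
Bags: B1 = {1, 2}  B2 = {0, 1}
Tree: B1–B2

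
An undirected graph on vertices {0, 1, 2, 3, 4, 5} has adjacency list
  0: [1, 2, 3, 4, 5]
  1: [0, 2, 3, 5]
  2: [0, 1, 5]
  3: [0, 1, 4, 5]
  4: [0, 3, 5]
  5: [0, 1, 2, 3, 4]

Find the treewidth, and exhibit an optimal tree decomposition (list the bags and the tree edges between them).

Treewidth 3.
Bags: B1 = {0, 1, 3, 5}  B2 = {0, 1, 2, 5}  B3 = {0, 3, 4, 5}
Tree: B1–B2, B1–B3

Every bag has size at most 4, so the width is 4 − 1 = 3 and tw(G) ≤ 3. For the lower bound, the 4 vertices {0, 1, 2, 5} are pairwise adjacent, and any tree decomposition puts a clique entirely inside one bag — forcing width ≥ 3. Therefore the treewidth is 3.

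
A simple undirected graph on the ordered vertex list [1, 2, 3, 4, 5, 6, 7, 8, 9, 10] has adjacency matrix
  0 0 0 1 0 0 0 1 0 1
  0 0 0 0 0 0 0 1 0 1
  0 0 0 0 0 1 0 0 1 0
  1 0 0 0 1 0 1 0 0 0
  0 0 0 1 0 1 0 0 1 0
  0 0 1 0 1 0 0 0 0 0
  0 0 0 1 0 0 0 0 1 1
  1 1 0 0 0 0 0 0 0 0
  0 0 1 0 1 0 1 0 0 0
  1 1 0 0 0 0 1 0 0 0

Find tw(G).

A width-2 tree decomposition is:
Bags: B1 = {3, 6, 9}  B2 = {5, 6, 9}  B3 = {5, 7, 9}  B4 = {4, 5, 7}  B5 = {4, 7, 10}  B6 = {1, 4, 10}  B7 = {1, 2, 10}  B8 = {1, 2, 8}
Tree: B1–B2, B2–B3, B3–B4, B4–B5, B5–B6, B6–B7, B7–B8
The largest bag has 3 vertices, giving width 2; this decomposition certifies tw(G) ≤ 2. The edges 3–6–5–9–3 form a cycle, so G is not a tree and its treewidth is at least 2. Hence tw(G) = 2 exactly.

2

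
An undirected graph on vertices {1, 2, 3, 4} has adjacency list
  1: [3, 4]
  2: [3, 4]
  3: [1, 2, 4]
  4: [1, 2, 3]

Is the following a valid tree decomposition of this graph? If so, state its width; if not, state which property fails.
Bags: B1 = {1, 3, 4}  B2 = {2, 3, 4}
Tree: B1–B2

Checking the three conditions: (i) the bags cover all of {1, 2, 3, 4}; (ii) for each edge, some bag contains both endpoints; (iii) the bags containing any fixed vertex form a subtree. All hold, so the decomposition is valid with width 3 − 1 = 2.

Yes; width 2.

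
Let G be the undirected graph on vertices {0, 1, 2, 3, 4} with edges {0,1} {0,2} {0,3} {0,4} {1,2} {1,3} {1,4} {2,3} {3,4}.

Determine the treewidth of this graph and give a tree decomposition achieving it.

The largest bag has 4 vertices, giving width 3; this decomposition certifies tw(G) ≤ 3. On the other hand G contains the 4-clique {0, 1, 2, 3}. A clique must lie in a single bag of any decomposition, so no decomposition can have width below 3. Therefore the treewidth is 3.

Treewidth 3.
Bags: B1 = {0, 1, 3, 4}  B2 = {0, 1, 2, 3}
Tree: B1–B2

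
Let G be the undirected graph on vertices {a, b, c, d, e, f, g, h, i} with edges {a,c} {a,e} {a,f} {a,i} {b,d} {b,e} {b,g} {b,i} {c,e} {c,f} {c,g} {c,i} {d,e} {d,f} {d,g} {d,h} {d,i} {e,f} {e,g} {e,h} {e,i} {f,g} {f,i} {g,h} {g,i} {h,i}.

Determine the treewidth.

4

A width-4 tree decomposition is:
Bags: B1 = {b, d, e, g, i}  B2 = {d, e, f, g, i}  B3 = {d, e, g, h, i}  B4 = {c, e, f, g, i}  B5 = {a, c, e, f, i}
Tree: B1–B2, B1–B3, B2–B4, B4–B5
The largest bag has 5 vertices, giving width 4; this decomposition certifies tw(G) ≤ 4. On the other hand G contains the 5-clique {d, e, g, h, i}. A clique must lie in a single bag of any decomposition, so no decomposition can have width below 4. The upper and lower bounds meet at 4, so that is the treewidth.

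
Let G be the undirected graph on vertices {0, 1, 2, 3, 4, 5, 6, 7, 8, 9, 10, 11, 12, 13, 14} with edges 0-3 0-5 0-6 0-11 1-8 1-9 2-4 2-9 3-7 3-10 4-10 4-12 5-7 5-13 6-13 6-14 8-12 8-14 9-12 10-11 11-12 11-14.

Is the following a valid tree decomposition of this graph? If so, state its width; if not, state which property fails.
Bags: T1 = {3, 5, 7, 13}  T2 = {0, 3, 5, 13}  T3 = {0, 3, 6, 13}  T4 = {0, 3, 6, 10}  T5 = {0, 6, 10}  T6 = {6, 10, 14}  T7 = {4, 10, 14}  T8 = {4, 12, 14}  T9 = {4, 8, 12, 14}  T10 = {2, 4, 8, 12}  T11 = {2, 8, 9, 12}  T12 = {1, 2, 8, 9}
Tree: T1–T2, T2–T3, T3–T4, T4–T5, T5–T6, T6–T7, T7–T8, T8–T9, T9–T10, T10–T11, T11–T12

A tree decomposition must satisfy three properties: every vertex lies in some bag; for every edge, both endpoints lie together in some bag; and for every vertex, the bags containing it form a connected subtree. Here vertex 11 appears in no bag, so the decomposition is invalid.

No — vertex 11 appears in no bag.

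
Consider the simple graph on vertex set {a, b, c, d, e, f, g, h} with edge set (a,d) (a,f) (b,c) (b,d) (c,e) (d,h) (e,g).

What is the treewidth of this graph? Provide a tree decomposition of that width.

Every bag has size at most 2, so the width is 2 − 1 = 1 and tw(G) ≤ 1. Since G has at least one edge (e.g. b–c), it is not an edgeless graph, so tw(G) ≥ 1. Hence tw(G) = 1 exactly.

Treewidth 1.
Bags: B1 = {b, c}  B2 = {b, d}  B3 = {a, d}  B4 = {c, e}  B5 = {a, f}  B6 = {d, h}  B7 = {e, g}
Tree: B1–B2, B2–B3, B1–B4, B3–B5, B2–B6, B4–B7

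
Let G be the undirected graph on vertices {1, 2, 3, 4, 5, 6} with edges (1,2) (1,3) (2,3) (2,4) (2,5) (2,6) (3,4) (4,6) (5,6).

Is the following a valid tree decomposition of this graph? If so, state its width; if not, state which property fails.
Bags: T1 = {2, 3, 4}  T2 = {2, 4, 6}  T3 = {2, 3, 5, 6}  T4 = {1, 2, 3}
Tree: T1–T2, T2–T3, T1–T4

No — bags containing vertex 3 are not connected in the tree.

A tree decomposition must satisfy three properties: every vertex lies in some bag; for every edge, both endpoints lie together in some bag; and for every vertex, the bags containing it form a connected subtree. Here bags containing vertex 3 are not connected in the tree, so the decomposition is invalid.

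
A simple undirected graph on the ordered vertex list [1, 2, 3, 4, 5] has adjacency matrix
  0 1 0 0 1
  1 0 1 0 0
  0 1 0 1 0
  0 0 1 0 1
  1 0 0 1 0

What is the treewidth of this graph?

A width-2 tree decomposition is:
Bags: B1 = {1, 4, 5}  B2 = {1, 3, 4}  B3 = {1, 2, 3}
Tree: B1–B2, B2–B3
The largest bag has 3 vertices, giving width 2; this decomposition certifies tw(G) ≤ 2. For the lower bound, G contains the cycle 1–5–4–3–2–1, so G is not a forest; only forests have treewidth ≤ 1, hence tw(G) ≥ 2. The upper and lower bounds meet at 2, so that is the treewidth.

2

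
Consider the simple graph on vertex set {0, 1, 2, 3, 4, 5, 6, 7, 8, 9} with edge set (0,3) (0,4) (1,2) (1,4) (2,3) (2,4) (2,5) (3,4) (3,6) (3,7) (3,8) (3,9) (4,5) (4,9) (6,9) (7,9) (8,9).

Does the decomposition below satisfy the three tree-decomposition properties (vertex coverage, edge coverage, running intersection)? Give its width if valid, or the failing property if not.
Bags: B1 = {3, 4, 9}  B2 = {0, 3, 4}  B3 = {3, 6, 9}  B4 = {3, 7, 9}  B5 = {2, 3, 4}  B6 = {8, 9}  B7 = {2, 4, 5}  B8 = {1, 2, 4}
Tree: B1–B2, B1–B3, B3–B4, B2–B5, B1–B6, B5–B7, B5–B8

No — edge (3,8) lies in no bag.

A tree decomposition must satisfy three properties: every vertex lies in some bag; for every edge, both endpoints lie together in some bag; and for every vertex, the bags containing it form a connected subtree. Here edge (3,8) lies in no bag, so the decomposition is invalid.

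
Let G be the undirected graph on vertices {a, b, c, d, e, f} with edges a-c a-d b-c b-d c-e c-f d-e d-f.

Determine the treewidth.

2

A width-2 tree decomposition is:
Bags: B1 = {b, c, d}  B2 = {c, d, f}  B3 = {a, c, d}  B4 = {c, d, e}
Tree: B1–B2, B2–B3, B3–B4
Each bag holds 3 vertices, so the decomposition has width 2, which upper-bounds the treewidth. For the lower bound, G contains the cycle c–b–d–f–c, so G is not a forest; only forests have treewidth ≤ 1, hence tw(G) ≥ 2. Combining the bounds, tw(G) = 2.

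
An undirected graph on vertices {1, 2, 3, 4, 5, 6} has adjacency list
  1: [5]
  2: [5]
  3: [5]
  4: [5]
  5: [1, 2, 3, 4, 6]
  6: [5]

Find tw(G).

A width-1 tree decomposition is:
Bags: B1 = {5, 6}  B2 = {1, 5}  B3 = {2, 5}  B4 = {3, 5}  B5 = {4, 5}
Tree: B1–B2, B1–B3, B3–B4, B3–B5
Every bag has size at most 2, so the width is 2 − 1 = 1 and tw(G) ≤ 1. G has an edge, so its treewidth is at least 1. Combining the bounds, tw(G) = 1.

1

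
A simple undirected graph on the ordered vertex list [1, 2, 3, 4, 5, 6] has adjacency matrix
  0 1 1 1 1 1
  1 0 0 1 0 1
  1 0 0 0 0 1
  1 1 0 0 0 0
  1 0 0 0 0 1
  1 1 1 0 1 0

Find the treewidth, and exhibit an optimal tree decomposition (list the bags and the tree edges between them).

Treewidth 2.
One such decomposition:
Bags: B1 = {1, 3, 6}  B2 = {1, 5, 6}  B3 = {1, 2, 6}  B4 = {1, 2, 4}
Tree: B1–B2, B2–B3, B3–B4

The largest bag has 3 vertices, giving width 2; this decomposition certifies tw(G) ≤ 2. For the lower bound, the 3 vertices {1, 2, 4} are pairwise adjacent, and any tree decomposition puts a clique entirely inside one bag — forcing width ≥ 2. Combining the bounds, tw(G) = 2.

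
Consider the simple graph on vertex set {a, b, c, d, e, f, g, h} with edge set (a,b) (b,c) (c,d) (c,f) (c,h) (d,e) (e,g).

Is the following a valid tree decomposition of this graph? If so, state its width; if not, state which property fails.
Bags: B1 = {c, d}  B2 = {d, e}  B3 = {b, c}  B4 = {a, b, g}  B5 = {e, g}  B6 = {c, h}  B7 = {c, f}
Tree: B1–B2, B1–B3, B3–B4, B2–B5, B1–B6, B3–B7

A tree decomposition must satisfy three properties: every vertex lies in some bag; for every edge, both endpoints lie together in some bag; and for every vertex, the bags containing it form a connected subtree. Here bags containing vertex g are not connected in the tree, so the decomposition is invalid.

No — bags containing vertex g are not connected in the tree.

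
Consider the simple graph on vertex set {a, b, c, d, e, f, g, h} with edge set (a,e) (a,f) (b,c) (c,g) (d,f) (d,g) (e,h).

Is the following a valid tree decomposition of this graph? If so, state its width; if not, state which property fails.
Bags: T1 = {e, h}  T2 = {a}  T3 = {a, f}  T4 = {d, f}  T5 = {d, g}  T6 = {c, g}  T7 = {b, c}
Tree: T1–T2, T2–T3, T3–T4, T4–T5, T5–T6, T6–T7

No — edge (e,a) lies in no bag.

A tree decomposition must satisfy three properties: every vertex lies in some bag; for every edge, both endpoints lie together in some bag; and for every vertex, the bags containing it form a connected subtree. Here edge (e,a) lies in no bag, so the decomposition is invalid.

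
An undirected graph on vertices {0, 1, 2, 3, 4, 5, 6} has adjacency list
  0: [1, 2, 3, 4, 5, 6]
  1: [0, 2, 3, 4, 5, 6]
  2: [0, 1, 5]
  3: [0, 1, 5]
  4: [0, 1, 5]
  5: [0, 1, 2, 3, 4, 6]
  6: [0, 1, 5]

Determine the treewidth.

3

A width-3 tree decomposition is:
Bags: B1 = {0, 1, 2, 5}  B2 = {0, 1, 5, 6}  B3 = {0, 1, 4, 5}  B4 = {0, 1, 3, 5}
Tree: B1–B2, B1–B3, B3–B4
Every bag has size at most 4, so the width is 4 − 1 = 3 and tw(G) ≤ 3. On the other hand G contains the 4-clique {0, 1, 2, 5}. A clique must lie in a single bag of any decomposition, so no decomposition can have width below 3. Combining the bounds, tw(G) = 3.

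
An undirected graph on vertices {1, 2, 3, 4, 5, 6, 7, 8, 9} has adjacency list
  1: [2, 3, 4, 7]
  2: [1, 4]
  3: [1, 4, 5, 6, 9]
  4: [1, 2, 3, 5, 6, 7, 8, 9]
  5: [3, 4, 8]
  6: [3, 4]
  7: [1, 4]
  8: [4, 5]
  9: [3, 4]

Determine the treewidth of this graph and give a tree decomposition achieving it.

Treewidth 2.
One such decomposition:
Bags: B1 = {1, 3, 4}  B2 = {1, 4, 7}  B3 = {3, 4, 6}  B4 = {1, 2, 4}  B5 = {3, 4, 5}  B6 = {4, 5, 8}  B7 = {3, 4, 9}
Tree: B1–B2, B1–B3, B2–B4, B3–B5, B5–B6, B3–B7

Every bag has size at most 3, so the width is 3 − 1 = 2 and tw(G) ≤ 2. On the other hand G contains the 3-clique {4, 5, 8}. A clique must lie in a single bag of any decomposition, so no decomposition can have width below 2. Therefore the treewidth is 2.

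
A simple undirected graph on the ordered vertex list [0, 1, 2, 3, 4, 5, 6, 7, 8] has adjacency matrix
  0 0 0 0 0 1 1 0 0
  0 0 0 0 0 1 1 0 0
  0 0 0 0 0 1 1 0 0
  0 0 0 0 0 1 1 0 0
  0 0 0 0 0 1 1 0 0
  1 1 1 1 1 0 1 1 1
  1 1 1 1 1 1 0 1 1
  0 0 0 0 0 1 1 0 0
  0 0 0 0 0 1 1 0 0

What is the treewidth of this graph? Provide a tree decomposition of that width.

Each bag holds 3 vertices, so the decomposition has width 2, which upper-bounds the treewidth. On the other hand G contains the 3-clique {0, 5, 6}. A clique must lie in a single bag of any decomposition, so no decomposition can have width below 2. Hence tw(G) = 2 exactly.

Treewidth 2.
One such decomposition:
Bags: B1 = {1, 5, 6}  B2 = {4, 5, 6}  B3 = {5, 6, 7}  B4 = {5, 6, 8}  B5 = {2, 5, 6}  B6 = {0, 5, 6}  B7 = {3, 5, 6}
Tree: B1–B2, B2–B3, B2–B4, B2–B5, B4–B6, B1–B7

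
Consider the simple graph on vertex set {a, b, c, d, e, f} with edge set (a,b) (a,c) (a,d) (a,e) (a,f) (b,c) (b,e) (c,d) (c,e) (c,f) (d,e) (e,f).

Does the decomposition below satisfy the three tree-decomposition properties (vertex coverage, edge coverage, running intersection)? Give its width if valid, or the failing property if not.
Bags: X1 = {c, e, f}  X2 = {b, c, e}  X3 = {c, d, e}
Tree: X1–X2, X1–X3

A tree decomposition must satisfy three properties: every vertex lies in some bag; for every edge, both endpoints lie together in some bag; and for every vertex, the bags containing it form a connected subtree. Here vertex a appears in no bag, so the decomposition is invalid.

No — vertex a appears in no bag.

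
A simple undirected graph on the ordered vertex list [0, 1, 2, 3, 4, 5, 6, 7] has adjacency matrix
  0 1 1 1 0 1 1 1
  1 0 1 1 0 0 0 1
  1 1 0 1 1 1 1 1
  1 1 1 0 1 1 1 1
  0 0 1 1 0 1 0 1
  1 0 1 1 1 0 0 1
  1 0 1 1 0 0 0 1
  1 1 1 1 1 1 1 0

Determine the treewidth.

4

A width-4 tree decomposition is:
Bags: B1 = {0, 2, 3, 5, 7}  B2 = {0, 1, 2, 3, 7}  B3 = {0, 2, 3, 6, 7}  B4 = {2, 3, 4, 5, 7}
Tree: B1–B2, B1–B3, B1–B4
Every bag has size at most 5, so the width is 5 − 1 = 4 and tw(G) ≤ 4. For the lower bound, the 5 vertices {0, 1, 2, 3, 7} are pairwise adjacent, and any tree decomposition puts a clique entirely inside one bag — forcing width ≥ 4. Hence tw(G) = 4 exactly.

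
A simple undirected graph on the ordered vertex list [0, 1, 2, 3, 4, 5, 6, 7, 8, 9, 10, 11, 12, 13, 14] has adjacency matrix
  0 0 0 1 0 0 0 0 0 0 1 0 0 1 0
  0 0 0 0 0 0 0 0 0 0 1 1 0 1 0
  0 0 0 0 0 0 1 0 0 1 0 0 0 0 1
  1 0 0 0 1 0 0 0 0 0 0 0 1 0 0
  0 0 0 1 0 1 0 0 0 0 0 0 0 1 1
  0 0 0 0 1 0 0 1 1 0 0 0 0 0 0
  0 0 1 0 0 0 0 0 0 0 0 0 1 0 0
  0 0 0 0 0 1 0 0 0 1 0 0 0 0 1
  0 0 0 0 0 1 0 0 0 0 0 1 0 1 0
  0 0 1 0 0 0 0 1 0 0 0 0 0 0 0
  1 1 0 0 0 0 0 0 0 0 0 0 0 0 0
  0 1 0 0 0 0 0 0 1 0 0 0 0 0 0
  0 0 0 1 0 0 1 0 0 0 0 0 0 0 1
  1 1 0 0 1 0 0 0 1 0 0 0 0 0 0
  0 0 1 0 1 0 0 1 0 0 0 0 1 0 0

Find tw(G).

A width-3 tree decomposition is:
Bags: B1 = {1, 8, 10, 11}  B2 = {1, 8, 10, 13}  B3 = {0, 8, 10, 13}  B4 = {0, 5, 8, 13}  B5 = {0, 4, 5, 13}  B6 = {0, 3, 4, 5}  B7 = {3, 4, 5, 7}  B8 = {3, 4, 7, 14}  B9 = {3, 7, 12, 14}  B10 = {7, 9, 12, 14}  B11 = {2, 9, 12, 14}  B12 = {2, 6, 9, 12}
Tree: B1–B2, B2–B3, B3–B4, B4–B5, B5–B6, B6–B7, B7–B8, B8–B9, B9–B10, B10–B11, B11–B12
The largest bag has 4 vertices, giving width 3; this decomposition certifies tw(G) ≤ 3. For the lower bound: the 4 vertex sets {1,10,11}, {8}, {13}, {0,3,4,5} are disjoint, each induces a connected subgraph, and every pair is joined by at least one edge of G. Contracting each set to a single vertex therefore yields K_{4} as a minor, and since treewidth is minor-monotone, tw(G) ≥ tw(K_{4}) = 3. Therefore the treewidth is 3.

3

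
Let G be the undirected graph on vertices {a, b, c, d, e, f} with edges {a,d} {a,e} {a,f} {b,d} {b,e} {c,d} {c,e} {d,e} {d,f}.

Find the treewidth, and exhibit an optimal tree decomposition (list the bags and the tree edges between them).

Treewidth 2.
One such decomposition:
Bags: B1 = {a, d, e}  B2 = {b, d, e}  B3 = {c, d, e}  B4 = {a, d, f}
Tree: B1–B2, B1–B3, B1–B4

Every bag has size at most 3, so the width is 3 − 1 = 2 and tw(G) ≤ 2. On the other hand G contains the 3-clique {c, d, e}. A clique must lie in a single bag of any decomposition, so no decomposition can have width below 2. Therefore the treewidth is 2.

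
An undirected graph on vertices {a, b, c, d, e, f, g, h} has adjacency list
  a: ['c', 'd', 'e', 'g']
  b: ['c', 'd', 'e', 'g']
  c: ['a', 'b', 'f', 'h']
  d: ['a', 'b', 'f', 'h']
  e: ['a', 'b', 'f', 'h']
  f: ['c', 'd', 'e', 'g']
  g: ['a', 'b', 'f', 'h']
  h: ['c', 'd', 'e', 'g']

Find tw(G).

4

A width-4 tree decomposition is:
Bags: B1 = {a, b, e, f, h}  B2 = {a, b, c, f, h}  B3 = {a, b, d, f, h}  B4 = {a, b, f, g, h}
Tree: B1–B2, B2–B3, B3–B4
The largest bag has 5 vertices, giving width 4; this decomposition certifies tw(G) ≤ 4. For the lower bound: the 5 vertex sets {e,h}, {c,f}, {a,d}, {b}, {g} are disjoint, each induces a connected subgraph, and every pair is joined by at least one edge of G. Contracting each set to a single vertex therefore yields K_{5} as a minor, and since treewidth is minor-monotone, tw(G) ≥ tw(K_{5}) = 4. Therefore the treewidth is 4.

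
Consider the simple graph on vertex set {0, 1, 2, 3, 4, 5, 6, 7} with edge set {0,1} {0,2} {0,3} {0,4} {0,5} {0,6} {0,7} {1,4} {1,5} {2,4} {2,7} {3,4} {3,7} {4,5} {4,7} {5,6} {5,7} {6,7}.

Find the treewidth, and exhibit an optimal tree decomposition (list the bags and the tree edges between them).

Treewidth 3.
One optimal decomposition is:
Bags: B1 = {0, 2, 4, 7}  B2 = {0, 4, 5, 7}  B3 = {0, 3, 4, 7}  B4 = {0, 1, 4, 5}  B5 = {0, 5, 6, 7}
Tree: B1–B2, B2–B3, B2–B4, B2–B5

Every bag has size at most 4, so the width is 4 − 1 = 3 and tw(G) ≤ 3. For the lower bound, the 4 vertices {0, 1, 4, 5} are pairwise adjacent, and any tree decomposition puts a clique entirely inside one bag — forcing width ≥ 3. Combining the bounds, tw(G) = 3.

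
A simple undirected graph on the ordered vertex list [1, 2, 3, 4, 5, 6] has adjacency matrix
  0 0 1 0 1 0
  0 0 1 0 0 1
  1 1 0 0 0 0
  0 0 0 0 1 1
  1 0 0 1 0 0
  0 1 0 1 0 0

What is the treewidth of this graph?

A width-2 tree decomposition is:
Bags: B1 = {1, 2, 3}  B2 = {1, 2, 5}  B3 = {2, 4, 5}  B4 = {2, 4, 6}
Tree: B1–B2, B2–B3, B3–B4
The largest bag has 3 vertices, giving width 2; this decomposition certifies tw(G) ≤ 2. Since 2–3–1–5–4–6–2 is a cycle in G, G is not acyclic. Forests are exactly the graphs of treewidth ≤ 1, so tw(G) ≥ 2. Hence tw(G) = 2 exactly.

2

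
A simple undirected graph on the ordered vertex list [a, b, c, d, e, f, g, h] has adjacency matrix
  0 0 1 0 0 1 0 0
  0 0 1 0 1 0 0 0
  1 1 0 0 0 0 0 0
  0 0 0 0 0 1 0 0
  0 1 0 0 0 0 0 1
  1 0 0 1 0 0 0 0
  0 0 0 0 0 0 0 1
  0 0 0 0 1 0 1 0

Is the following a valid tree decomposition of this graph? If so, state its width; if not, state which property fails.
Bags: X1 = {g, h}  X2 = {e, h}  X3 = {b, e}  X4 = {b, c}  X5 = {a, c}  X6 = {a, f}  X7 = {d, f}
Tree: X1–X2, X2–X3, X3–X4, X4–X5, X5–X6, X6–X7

Yes; width 1.

Checking the three conditions: (i) the bags cover all of {a, b, c, d, e, f, g, h}; (ii) for each edge, some bag contains both endpoints; (iii) the bags containing any fixed vertex form a subtree. All hold, so the decomposition is valid with width 2 − 1 = 1.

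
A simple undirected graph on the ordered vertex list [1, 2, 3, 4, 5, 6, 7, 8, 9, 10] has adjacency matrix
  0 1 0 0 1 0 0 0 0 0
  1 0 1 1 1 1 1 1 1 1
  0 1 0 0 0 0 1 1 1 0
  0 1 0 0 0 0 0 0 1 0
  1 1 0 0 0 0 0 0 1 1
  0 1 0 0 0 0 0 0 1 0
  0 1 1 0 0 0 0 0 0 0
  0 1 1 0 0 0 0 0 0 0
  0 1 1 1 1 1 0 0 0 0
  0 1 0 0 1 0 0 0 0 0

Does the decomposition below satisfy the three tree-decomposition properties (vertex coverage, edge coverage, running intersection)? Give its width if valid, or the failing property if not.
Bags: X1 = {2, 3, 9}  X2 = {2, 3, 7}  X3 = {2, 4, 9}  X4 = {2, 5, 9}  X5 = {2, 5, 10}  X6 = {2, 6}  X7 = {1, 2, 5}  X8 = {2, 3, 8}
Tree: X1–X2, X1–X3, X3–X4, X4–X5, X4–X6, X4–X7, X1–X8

A tree decomposition must satisfy three properties: every vertex lies in some bag; for every edge, both endpoints lie together in some bag; and for every vertex, the bags containing it form a connected subtree. Here edge (9,6) lies in no bag, so the decomposition is invalid.

No — edge (9,6) lies in no bag.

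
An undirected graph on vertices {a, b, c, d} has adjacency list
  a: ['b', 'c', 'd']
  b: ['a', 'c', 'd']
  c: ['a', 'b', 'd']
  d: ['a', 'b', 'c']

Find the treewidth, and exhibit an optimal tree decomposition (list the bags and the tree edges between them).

Treewidth 3.
Bags: B1 = {a, b, c, d}
Tree: (single bag)

With just one bag of size 4, the width is 4 − 1 = 3, so tw(G) ≤ 3. On the other hand G contains the 4-clique {a, b, c, d}. A clique must lie in a single bag of any decomposition, so no decomposition can have width below 3. Combining the bounds, tw(G) = 3.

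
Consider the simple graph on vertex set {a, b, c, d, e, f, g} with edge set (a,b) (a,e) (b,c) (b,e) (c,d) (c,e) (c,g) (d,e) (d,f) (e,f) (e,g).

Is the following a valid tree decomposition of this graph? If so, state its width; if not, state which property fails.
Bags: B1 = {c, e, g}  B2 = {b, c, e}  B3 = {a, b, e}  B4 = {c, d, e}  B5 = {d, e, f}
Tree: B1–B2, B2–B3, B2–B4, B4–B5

Yes; width 2.

Vertex coverage: the bags together contain {a, b, c, d, e, f, g}, the full vertex set. Edge coverage: each edge of G has both endpoints in at least one bag. Running intersection: for every vertex, the bags containing it form a connected subtree. All three properties hold, so this is a valid tree decomposition of width max|bag| − 1 = 2, and hence tw(G) ≤ 2.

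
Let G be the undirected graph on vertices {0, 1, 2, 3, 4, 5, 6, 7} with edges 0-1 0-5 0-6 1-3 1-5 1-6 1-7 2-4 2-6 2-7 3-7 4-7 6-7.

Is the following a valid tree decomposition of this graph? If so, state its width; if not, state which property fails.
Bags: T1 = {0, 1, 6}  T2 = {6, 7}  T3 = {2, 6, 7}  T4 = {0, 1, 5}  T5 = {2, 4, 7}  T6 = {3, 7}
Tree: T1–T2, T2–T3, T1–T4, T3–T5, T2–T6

No — edge (1,7) lies in no bag.

A tree decomposition must satisfy three properties: every vertex lies in some bag; for every edge, both endpoints lie together in some bag; and for every vertex, the bags containing it form a connected subtree. Here edge (1,7) lies in no bag, so the decomposition is invalid.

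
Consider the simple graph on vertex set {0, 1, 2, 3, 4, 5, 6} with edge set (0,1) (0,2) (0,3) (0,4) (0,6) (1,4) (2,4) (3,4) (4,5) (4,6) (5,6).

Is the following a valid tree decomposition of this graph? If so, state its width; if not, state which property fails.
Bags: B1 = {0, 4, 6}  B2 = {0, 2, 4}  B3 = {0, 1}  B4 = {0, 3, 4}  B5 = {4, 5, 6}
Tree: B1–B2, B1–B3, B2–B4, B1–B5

A tree decomposition must satisfy three properties: every vertex lies in some bag; for every edge, both endpoints lie together in some bag; and for every vertex, the bags containing it form a connected subtree. Here edge (4,1) lies in no bag, so the decomposition is invalid.

No — edge (4,1) lies in no bag.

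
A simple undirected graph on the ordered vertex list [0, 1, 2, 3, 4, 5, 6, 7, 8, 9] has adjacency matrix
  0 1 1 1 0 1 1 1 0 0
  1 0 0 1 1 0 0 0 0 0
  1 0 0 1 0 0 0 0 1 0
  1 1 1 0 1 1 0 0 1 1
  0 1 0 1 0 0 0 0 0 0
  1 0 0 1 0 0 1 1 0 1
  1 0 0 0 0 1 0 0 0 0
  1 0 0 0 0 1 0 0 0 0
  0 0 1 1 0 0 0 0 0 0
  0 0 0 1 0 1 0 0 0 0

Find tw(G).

2

A width-2 tree decomposition is:
Bags: B1 = {0, 2, 3}  B2 = {0, 3, 5}  B3 = {0, 5, 7}  B4 = {0, 5, 6}  B5 = {2, 3, 8}  B6 = {3, 5, 9}  B7 = {0, 1, 3}  B8 = {1, 3, 4}
Tree: B1–B2, B2–B3, B2–B4, B1–B5, B2–B6, B2–B7, B7–B8
Each bag holds 3 vertices, so the decomposition has width 2, which upper-bounds the treewidth. For the lower bound, the 3 vertices {0, 1, 3} are pairwise adjacent, and any tree decomposition puts a clique entirely inside one bag — forcing width ≥ 2. Hence tw(G) = 2 exactly.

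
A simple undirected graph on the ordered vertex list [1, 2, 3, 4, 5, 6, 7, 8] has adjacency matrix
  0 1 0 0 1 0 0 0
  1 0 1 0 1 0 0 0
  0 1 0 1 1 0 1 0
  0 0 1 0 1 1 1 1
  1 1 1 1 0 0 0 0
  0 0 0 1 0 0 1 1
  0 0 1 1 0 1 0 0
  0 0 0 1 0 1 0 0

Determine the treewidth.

2

A width-2 tree decomposition is:
Bags: B1 = {4, 6, 7}  B2 = {3, 4, 7}  B3 = {3, 4, 5}  B4 = {2, 3, 5}  B5 = {1, 2, 5}  B6 = {4, 6, 8}
Tree: B1–B2, B2–B3, B3–B4, B4–B5, B1–B6
Each bag holds 3 vertices, so the decomposition has width 2, which upper-bounds the treewidth. Conversely, {1, 2, 5} is a clique of size 3, and the vertices of any clique must share a bag in every tree decomposition; so some bag has ≥ 3 vertices and tw(G) ≥ 2. Therefore the treewidth is 2.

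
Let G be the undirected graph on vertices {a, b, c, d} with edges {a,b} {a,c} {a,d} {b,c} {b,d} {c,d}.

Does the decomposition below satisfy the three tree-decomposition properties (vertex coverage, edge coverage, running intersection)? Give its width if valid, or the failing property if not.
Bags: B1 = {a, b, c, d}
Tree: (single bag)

Every vertex of G appears in some bag (union = {a, b, c, d}); every edge is covered by a bag; and for each vertex v the set of bags containing v is connected in the bag tree. The decomposition is therefore valid. The largest bag has 4 vertices, so the width is 3.

Yes; width 3.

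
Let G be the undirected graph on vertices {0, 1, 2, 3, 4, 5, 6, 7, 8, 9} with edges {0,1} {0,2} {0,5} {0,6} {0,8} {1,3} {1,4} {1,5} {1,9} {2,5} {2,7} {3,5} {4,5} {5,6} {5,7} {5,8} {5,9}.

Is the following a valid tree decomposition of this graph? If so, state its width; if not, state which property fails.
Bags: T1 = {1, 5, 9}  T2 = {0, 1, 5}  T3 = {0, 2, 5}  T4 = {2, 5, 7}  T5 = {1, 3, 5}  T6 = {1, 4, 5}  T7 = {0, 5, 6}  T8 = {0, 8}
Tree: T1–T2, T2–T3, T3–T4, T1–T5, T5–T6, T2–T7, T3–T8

No — edge (5,8) lies in no bag.

A tree decomposition must satisfy three properties: every vertex lies in some bag; for every edge, both endpoints lie together in some bag; and for every vertex, the bags containing it form a connected subtree. Here edge (5,8) lies in no bag, so the decomposition is invalid.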